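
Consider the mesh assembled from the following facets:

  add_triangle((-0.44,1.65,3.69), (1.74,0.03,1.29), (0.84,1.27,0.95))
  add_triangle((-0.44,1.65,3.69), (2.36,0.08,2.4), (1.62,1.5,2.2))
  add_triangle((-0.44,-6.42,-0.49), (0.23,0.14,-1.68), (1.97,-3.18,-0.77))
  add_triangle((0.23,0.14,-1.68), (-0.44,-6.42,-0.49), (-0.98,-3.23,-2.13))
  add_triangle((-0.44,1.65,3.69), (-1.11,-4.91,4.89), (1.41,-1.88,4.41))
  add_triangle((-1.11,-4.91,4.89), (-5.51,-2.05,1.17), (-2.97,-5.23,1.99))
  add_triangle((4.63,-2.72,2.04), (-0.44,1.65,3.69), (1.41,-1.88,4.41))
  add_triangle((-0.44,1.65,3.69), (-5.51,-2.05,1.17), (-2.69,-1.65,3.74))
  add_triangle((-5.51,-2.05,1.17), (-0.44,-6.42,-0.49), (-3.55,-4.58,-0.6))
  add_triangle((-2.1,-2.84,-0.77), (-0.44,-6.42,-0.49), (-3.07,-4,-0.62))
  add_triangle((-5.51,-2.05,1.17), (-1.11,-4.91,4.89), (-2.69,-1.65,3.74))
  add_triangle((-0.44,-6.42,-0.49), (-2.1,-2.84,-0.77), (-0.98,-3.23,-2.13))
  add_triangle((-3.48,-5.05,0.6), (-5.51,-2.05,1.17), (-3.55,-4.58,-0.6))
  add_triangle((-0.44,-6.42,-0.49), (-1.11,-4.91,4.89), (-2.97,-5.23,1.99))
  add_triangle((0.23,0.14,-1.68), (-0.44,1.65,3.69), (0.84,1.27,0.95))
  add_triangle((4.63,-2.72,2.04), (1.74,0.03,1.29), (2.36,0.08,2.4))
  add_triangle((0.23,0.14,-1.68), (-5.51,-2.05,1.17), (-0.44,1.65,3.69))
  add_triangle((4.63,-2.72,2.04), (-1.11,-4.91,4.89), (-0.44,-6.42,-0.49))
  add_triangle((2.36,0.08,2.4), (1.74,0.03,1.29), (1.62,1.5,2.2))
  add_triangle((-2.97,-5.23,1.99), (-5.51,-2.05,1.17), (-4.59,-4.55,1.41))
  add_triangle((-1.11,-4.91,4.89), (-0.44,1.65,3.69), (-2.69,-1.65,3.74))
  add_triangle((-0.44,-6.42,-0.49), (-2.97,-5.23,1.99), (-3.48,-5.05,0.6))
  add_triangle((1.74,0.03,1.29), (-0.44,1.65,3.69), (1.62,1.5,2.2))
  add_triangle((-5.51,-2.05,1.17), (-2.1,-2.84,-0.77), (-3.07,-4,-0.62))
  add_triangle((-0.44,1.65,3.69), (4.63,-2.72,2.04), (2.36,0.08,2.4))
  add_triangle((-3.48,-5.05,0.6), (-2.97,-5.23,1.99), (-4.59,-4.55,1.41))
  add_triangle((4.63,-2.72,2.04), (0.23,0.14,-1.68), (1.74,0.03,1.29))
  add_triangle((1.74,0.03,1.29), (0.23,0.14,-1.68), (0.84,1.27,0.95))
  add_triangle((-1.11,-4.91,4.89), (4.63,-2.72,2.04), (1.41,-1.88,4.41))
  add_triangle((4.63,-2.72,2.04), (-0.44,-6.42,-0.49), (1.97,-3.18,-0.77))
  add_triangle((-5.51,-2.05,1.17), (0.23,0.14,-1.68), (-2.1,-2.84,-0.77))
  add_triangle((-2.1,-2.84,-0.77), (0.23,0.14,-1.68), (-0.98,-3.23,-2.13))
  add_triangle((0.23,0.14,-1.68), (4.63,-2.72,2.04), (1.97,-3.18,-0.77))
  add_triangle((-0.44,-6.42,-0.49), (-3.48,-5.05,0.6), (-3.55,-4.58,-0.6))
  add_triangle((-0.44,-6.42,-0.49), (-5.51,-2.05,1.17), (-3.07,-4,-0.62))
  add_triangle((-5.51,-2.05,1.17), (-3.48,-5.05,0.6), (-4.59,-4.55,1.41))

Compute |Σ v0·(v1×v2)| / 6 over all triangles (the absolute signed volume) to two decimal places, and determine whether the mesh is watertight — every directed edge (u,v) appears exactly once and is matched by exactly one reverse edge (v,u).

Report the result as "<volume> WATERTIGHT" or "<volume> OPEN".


166.00 WATERTIGHT

Per-triangle v0·(v1×v2)/6:
  t1: +1.3050
  t2: +1.9899
  t3: +3.8337
  t4: +1.8166
  t5: +9.6971
  t6: +12.0173
  t7: +7.2202
  t8: +7.4221
  t9: -6.0319
  t10: +1.0135
  t11: +10.3117
  t12: +3.3908
  t13: +4.2529
  t14: +12.7343
  t15: +0.5071
  t16: +0.5122
  t17: +2.8966
  t18: +28.9924
  t19: +0.2662
  t20: +1.8989
  t21: +8.7173
  t22: +5.2579
  t23: -1.2343
  t24: +0.7865
  t25: +2.9345
  t26: +2.1395
  t27: +1.5575
  t28: +0.6867
  t29: +11.8963
  t30: +7.9793
  t31: +3.1446
  t32: +1.0702
  t33: +3.1281
  t34: +4.2520
  t35: +5.7763
  t36: +1.8640
Σ = +166.0026 → |volume| = 166.00

Directed edges: 108 total, each appears once with its reverse present → watertight.


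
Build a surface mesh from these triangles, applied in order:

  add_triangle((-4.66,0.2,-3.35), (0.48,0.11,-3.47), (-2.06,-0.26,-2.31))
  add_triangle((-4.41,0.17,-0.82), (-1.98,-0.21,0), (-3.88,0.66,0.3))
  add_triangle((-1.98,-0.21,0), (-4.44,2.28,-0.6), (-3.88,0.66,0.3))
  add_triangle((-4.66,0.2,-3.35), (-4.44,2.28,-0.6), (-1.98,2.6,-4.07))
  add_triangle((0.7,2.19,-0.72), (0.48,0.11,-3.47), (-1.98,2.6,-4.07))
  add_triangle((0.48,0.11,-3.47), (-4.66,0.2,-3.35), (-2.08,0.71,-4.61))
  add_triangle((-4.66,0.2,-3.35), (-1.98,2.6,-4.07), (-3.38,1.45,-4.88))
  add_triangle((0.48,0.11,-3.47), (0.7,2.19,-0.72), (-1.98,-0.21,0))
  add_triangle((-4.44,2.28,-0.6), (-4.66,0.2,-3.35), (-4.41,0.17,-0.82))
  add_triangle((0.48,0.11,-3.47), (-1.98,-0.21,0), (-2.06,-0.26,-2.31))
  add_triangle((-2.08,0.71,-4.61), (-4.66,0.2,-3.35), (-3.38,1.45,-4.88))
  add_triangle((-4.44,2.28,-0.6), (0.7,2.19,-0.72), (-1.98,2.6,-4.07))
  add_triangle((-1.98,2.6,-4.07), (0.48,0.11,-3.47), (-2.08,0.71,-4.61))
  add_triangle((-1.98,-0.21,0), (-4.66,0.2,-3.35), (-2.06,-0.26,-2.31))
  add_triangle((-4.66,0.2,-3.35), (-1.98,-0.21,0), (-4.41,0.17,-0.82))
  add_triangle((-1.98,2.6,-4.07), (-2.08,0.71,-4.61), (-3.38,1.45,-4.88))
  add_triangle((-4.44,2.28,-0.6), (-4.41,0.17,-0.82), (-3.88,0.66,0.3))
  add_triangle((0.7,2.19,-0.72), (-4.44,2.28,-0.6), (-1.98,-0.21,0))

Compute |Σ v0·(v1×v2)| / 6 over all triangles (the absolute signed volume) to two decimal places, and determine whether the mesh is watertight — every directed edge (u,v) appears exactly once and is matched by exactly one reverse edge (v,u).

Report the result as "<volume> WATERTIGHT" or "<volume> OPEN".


34.68 WATERTIGHT

Per-triangle v0·(v1×v2)/6:
  t1: +1.1165
  t2: +0.3531
  t3: -0.4845
  t4: +9.3577
  t5: +4.0453
  t6: +1.5233
  t7: +2.1037
  t8: -2.4087
  t9: +3.8528
  t10: -0.0926
  t11: +1.9755
  t12: +6.2193
  t13: +3.0545
  t14: +0.5751
  t15: +0.5171
  t16: +1.7091
  t17: +1.4986
  t18: -0.2347
Σ = +34.6810 → |volume| = 34.68

Directed edges: 54 total, each appears once with its reverse present → watertight.


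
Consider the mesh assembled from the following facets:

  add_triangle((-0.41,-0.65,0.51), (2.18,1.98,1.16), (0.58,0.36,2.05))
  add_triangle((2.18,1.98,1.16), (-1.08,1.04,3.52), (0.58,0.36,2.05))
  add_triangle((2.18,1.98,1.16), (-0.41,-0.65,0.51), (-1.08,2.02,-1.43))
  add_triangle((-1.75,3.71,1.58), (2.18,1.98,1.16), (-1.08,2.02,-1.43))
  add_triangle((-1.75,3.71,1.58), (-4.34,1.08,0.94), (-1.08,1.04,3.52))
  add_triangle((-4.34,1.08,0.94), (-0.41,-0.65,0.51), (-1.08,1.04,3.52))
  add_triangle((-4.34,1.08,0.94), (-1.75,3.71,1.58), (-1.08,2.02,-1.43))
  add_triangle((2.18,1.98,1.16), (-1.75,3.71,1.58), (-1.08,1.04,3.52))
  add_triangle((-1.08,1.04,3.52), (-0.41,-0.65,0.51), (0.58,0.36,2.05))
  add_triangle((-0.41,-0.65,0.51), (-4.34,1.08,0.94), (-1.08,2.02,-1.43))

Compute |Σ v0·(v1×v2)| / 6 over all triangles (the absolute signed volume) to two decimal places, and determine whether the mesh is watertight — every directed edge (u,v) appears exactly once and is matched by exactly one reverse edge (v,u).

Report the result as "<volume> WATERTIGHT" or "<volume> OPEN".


Per-triangle v0·(v1×v2)/6:
  t1: +0.1315
  t2: +1.5268
  t3: -0.7077
  t4: +4.3849
  t5: +7.1133
  t6: +2.0225
  t7: +5.4624
  t8: +6.0403
  t9: +0.6044
  t10: +0.3716
Σ = +26.9501 → |volume| = 26.95

Directed edges: 30 total, each appears once with its reverse present → watertight.

26.95 WATERTIGHT


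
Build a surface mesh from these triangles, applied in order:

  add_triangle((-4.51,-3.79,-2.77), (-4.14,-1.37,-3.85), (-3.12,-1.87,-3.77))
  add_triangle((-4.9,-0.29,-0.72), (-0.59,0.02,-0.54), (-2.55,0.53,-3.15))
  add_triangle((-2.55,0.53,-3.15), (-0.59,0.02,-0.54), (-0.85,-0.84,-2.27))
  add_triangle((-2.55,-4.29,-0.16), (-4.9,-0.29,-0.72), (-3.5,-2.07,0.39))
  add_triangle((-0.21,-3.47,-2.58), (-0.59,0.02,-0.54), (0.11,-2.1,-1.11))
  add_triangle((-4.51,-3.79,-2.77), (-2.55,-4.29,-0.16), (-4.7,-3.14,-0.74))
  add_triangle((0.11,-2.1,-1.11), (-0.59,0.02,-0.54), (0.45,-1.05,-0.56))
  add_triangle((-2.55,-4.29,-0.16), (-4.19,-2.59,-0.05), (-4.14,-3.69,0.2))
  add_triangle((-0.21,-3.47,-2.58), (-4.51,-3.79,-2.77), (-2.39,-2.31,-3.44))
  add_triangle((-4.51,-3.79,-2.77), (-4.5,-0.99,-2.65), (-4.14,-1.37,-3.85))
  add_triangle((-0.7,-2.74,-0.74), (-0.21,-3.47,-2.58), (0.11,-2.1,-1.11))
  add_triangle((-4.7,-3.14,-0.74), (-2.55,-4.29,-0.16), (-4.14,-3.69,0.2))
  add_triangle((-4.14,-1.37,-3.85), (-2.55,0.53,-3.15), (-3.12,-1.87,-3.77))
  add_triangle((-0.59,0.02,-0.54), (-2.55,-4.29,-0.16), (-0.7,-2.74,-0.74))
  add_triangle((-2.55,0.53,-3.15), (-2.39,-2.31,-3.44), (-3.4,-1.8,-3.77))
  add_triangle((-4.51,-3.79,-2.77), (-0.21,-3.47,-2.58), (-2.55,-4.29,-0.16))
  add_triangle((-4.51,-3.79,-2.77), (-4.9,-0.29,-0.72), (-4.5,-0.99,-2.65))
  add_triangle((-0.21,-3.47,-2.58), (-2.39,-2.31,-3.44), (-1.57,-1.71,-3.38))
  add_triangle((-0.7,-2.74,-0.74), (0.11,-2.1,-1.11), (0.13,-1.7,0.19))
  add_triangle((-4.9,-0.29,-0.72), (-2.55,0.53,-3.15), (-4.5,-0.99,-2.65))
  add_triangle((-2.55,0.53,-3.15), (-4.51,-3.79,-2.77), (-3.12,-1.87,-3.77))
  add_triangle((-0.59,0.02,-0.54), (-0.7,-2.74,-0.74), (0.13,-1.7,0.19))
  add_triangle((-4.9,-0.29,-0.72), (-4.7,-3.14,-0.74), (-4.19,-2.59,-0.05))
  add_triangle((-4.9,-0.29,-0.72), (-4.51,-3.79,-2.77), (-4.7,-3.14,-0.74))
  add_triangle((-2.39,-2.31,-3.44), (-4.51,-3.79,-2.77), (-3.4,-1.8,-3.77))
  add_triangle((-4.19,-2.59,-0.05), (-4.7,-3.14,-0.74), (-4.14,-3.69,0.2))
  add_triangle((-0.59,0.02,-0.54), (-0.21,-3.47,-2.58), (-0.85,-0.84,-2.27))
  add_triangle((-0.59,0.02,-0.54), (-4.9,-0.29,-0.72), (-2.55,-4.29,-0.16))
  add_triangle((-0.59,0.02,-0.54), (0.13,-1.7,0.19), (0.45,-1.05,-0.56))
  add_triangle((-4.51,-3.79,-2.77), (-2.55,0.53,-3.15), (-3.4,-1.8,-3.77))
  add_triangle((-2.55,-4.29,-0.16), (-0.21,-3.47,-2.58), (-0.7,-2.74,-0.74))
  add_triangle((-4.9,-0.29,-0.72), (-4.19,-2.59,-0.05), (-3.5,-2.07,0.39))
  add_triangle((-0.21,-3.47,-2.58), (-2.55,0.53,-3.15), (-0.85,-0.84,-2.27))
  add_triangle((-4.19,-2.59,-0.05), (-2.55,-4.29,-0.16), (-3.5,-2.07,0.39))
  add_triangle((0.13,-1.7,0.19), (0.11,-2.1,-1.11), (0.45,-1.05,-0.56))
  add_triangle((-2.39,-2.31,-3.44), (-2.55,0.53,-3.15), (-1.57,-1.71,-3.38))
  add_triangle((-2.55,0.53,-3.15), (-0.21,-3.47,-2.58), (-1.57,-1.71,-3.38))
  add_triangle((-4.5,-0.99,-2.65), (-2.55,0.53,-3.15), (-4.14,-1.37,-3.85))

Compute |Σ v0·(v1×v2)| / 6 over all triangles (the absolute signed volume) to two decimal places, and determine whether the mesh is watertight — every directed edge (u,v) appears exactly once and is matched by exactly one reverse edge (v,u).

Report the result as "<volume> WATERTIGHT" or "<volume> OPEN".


42.38 WATERTIGHT

Per-triangle v0·(v1×v2)/6:
  t1: +2.1999
  t2: -0.1276
  t3: -0.1348
  t4: -2.7301
  t5: -0.0783
  t6: +4.3204
  t7: +0.0771
  t8: -0.5750
  t9: +4.3266
  t10: +2.9236
  t11: +0.3173
  t12: +1.5510
  t13: +1.2733
  t14: -0.6335
  t15: +1.0324
  t16: +7.4369
  t17: +4.4767
  t18: +1.2832
  t19: +0.3315
  t20: +2.7461
  t21: -2.8292
  t22: +0.0359
  t23: +1.4165
  t24: +4.7830
  t25: +1.9483
  t26: +0.5810
  t27: -0.3062
  t28: -1.5227
  t29: -0.1693
  t30: +2.1203
  t31: +0.7823
  t32: +0.8690
  t33: +0.8191
  t34: +0.8098
  t35: +0.1506
  t36: +1.2964
  t37: -0.1429
  t38: +1.7231
Σ = +42.3819 → |volume| = 42.38

Directed edges: 114 total, each appears once with its reverse present → watertight.


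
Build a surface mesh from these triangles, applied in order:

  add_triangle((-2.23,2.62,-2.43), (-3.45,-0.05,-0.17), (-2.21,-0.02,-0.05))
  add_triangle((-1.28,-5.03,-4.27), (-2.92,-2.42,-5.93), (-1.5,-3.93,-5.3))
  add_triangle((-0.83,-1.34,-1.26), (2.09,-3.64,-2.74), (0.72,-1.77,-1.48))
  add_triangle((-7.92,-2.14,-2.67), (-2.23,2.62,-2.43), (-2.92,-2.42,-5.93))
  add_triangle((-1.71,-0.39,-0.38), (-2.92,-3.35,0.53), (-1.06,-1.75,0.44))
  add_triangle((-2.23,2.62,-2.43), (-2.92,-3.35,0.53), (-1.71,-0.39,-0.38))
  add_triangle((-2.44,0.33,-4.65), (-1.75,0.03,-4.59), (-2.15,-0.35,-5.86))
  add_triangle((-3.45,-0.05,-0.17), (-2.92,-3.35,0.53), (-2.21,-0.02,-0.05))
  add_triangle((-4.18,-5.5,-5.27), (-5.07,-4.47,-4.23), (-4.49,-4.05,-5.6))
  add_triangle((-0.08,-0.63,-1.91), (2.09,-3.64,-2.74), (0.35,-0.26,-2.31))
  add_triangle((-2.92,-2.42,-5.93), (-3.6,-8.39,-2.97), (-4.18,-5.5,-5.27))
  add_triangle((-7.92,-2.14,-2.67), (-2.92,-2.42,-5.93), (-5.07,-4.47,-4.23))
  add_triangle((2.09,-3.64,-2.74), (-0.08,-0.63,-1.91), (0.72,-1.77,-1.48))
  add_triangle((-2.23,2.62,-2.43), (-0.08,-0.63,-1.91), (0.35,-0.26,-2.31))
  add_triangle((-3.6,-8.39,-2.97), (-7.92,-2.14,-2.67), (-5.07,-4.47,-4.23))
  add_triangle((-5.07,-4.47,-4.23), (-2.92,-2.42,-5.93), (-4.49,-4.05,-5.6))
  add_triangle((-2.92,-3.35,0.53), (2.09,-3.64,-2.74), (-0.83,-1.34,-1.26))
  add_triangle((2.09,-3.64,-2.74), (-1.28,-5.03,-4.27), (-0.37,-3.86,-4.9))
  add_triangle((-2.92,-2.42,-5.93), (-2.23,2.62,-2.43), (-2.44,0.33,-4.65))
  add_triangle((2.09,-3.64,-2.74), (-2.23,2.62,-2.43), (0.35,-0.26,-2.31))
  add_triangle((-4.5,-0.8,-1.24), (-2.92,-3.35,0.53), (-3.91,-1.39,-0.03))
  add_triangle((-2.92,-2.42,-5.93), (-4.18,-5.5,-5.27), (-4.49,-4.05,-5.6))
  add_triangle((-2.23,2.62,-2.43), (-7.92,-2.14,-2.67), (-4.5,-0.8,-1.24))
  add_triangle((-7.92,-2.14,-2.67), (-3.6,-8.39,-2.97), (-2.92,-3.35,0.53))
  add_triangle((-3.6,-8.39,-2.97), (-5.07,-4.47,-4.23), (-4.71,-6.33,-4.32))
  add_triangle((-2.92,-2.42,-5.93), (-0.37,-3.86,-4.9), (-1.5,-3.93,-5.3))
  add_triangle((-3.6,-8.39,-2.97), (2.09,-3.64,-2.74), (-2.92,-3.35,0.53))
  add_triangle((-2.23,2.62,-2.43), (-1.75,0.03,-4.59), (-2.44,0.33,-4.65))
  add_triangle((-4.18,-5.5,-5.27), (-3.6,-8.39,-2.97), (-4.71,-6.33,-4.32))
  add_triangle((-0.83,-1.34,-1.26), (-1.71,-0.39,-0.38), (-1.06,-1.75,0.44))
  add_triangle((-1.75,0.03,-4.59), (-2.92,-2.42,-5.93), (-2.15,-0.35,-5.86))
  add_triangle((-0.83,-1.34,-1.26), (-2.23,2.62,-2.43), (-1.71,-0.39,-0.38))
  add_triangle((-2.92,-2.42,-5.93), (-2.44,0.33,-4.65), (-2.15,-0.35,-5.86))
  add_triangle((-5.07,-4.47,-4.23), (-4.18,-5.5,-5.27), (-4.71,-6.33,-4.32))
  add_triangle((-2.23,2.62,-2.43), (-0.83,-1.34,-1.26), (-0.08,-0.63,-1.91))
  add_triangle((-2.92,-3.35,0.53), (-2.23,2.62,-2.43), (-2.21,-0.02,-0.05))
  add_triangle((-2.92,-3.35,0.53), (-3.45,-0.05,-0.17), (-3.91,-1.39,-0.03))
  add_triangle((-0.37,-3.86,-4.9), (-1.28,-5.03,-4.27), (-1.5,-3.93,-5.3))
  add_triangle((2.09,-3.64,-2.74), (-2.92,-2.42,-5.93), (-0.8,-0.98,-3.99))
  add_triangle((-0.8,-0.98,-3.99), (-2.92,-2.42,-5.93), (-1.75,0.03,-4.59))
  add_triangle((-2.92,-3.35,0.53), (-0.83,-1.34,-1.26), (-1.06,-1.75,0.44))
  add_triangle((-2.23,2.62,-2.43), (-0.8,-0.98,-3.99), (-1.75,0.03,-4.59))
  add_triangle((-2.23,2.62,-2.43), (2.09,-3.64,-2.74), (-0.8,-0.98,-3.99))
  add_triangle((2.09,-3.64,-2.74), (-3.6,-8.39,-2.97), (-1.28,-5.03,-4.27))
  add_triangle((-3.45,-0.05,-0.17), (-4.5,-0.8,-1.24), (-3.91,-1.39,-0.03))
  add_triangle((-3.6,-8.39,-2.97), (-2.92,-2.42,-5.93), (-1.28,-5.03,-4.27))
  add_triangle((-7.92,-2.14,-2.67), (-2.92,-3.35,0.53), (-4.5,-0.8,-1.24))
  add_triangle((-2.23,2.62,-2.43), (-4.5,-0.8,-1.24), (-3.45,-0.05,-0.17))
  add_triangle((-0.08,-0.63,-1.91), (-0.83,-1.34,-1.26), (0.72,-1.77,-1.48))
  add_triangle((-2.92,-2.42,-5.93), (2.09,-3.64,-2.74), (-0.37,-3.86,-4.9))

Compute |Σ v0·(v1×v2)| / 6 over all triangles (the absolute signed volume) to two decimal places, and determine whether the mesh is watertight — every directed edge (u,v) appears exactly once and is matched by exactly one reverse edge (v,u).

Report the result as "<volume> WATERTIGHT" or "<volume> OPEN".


150.32 WATERTIGHT

Per-triangle v0·(v1×v2)/6:
  t1: +0.1059
  t2: +2.1691
  t3: -0.0981
  t4: +24.6505
  t5: +0.0100
  t6: +0.4286
  t7: +0.1789
  t8: +0.1167
  t9: +2.7052
  t10: -0.7414
  t11: +4.1685
  t12: +14.8108
  t13: -0.2185
  t14: -0.8267
  t15: +17.4934
  t16: +0.5117
  t17: -3.6995
  t18: +4.2842
  t19: +1.7388
  t20: +1.4668
  t21: +1.5283
  t22: +2.9707
  t23: +2.0998
  t24: +20.7646
  t25: +1.7822
  t26: +1.5273
  t27: +5.7531
  t28: +1.0302
  t29: +3.9734
  t30: -0.6839
  t31: -0.3542
  t32: -1.5934
  t33: +1.9226
  t34: +2.6811
  t35: -1.4728
  t36: -2.3334
  t37: +0.2073
  t38: +1.6883
  t39: +5.1066
  t40: +1.8639
  t41: +0.4133
  t42: +0.4336
  t43: +2.2075
  t44: +10.9297
  t45: +0.8494
  t46: +12.7807
  t47: +1.7680
  t48: +2.5332
  t49: -0.5473
  t50: +1.2319
Σ = +150.3165 → |volume| = 150.32

Directed edges: 150 total, each appears once with its reverse present → watertight.


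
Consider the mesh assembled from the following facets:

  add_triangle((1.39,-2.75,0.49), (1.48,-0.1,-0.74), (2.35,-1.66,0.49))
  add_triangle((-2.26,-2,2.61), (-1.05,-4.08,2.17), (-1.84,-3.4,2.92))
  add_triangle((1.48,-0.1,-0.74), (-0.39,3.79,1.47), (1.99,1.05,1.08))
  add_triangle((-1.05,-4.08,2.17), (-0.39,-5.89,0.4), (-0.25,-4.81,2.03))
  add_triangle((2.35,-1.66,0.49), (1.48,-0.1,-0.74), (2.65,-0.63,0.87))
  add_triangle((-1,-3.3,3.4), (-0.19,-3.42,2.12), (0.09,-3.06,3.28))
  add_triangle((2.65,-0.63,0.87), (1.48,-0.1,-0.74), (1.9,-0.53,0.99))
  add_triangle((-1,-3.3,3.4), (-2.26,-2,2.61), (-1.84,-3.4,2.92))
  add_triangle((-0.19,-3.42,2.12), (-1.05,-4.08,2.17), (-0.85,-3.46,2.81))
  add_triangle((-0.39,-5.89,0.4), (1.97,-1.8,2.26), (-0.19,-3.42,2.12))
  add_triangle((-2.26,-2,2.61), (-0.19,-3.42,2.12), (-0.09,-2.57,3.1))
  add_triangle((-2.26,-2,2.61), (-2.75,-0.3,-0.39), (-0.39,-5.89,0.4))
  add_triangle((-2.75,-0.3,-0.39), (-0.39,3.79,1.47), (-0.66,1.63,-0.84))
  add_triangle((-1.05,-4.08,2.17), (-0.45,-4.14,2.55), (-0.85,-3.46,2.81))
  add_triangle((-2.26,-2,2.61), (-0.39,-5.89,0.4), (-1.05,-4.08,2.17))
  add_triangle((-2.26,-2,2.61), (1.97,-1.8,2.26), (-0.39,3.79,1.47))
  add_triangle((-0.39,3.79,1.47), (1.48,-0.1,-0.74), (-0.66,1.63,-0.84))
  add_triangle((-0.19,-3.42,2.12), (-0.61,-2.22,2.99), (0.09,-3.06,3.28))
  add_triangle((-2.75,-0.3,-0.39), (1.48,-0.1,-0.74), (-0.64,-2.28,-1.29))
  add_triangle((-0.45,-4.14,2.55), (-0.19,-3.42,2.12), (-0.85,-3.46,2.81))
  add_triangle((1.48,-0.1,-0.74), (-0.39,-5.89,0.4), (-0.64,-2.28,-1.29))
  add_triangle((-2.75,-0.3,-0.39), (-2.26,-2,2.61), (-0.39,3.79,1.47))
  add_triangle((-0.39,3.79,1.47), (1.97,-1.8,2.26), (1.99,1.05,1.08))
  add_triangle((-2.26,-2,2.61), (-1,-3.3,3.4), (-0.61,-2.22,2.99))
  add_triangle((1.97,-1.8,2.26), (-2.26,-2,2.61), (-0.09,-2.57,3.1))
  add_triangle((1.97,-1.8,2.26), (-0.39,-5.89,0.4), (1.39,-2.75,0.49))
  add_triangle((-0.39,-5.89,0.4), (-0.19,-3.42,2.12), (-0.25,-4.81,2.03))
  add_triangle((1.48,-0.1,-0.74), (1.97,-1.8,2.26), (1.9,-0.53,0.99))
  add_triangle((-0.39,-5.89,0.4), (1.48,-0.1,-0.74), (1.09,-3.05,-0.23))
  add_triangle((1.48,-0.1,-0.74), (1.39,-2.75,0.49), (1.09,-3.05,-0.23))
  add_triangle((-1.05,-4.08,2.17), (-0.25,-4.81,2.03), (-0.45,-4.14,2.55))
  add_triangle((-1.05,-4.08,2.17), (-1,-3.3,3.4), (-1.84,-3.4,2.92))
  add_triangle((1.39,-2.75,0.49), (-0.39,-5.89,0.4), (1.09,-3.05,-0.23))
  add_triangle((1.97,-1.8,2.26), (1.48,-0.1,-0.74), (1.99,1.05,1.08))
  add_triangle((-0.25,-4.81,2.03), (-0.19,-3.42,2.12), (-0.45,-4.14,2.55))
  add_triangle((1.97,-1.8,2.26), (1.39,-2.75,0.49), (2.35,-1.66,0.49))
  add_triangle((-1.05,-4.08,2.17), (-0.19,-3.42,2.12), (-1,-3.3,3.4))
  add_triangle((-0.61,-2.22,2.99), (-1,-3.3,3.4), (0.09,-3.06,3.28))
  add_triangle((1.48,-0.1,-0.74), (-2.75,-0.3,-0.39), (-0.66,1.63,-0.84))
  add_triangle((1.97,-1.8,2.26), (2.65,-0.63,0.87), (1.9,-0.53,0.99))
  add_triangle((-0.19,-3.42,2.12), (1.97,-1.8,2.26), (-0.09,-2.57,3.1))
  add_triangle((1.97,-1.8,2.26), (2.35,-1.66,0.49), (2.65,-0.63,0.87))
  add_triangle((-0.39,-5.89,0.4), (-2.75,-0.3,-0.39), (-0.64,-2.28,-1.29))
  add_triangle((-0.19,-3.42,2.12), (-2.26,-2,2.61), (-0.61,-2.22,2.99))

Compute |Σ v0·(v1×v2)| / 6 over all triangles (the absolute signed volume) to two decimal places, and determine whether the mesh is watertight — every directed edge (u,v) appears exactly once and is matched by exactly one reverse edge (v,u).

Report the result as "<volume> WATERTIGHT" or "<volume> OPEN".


Per-triangle v0·(v1×v2)/6:
  t1: +0.6520
  t2: +0.3047
  t3: +1.5538
  t4: +1.4313
  t5: +0.6276
  t6: +0.8446
  t7: -0.0017
  t8: +0.7750
  t9: -0.4468
  t10: +3.7950
  t11: +1.8870
  t12: +7.4881
  t13: +2.5010
  t14: +0.3963
  t15: +2.0594
  t16: +8.4245
  t17: +1.5848
  t18: -0.6229
  t19: +0.8185
  t20: +0.0895
  t21: +2.4671
  t22: +6.3735
  t23: +3.1619
  t24: +0.6582
  t25: +0.2553
  t26: +2.6772
  t27: -0.0660
  t28: -0.4762
  t29: +0.3092
  t30: +0.6636
  t31: +0.4549
  t32: +0.9654
  t33: +1.0592
  t34: +1.8013
  t35: +0.1195
  t36: +1.2486
  t37: +0.8028
  t38: +0.3888
  t39: +0.8304
  t40: +0.1596
  t41: +1.7436
  t42: +0.9503
  t43: +3.6753
  t44: -1.5967
Σ = +62.7886 → |volume| = 62.79

Directed edges: 132 total, each appears once with its reverse present → watertight.

62.79 WATERTIGHT


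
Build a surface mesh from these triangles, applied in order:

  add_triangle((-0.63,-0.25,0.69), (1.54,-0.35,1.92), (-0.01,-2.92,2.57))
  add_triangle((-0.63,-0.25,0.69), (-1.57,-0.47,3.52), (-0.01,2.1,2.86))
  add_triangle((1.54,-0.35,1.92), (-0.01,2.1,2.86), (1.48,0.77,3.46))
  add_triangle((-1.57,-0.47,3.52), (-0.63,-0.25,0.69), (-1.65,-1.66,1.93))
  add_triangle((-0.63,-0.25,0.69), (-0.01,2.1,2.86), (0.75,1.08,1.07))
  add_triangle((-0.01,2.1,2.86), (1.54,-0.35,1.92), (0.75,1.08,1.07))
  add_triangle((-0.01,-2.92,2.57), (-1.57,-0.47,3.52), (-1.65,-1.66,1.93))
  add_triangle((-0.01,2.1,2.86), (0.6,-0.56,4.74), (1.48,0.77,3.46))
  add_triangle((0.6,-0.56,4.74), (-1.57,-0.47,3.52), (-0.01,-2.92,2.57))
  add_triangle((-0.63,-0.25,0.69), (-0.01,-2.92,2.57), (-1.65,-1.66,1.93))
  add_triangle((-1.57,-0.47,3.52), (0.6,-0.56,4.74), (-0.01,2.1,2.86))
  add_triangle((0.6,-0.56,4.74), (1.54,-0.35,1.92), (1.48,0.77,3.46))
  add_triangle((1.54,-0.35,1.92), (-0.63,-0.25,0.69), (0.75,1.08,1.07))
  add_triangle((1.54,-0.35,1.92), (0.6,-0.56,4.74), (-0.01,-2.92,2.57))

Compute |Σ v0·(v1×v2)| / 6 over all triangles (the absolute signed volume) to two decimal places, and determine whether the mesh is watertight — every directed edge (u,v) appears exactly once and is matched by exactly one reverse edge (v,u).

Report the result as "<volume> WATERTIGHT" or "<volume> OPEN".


Per-triangle v0·(v1×v2)/6:
  t1: -0.8461
  t2: +0.3520
  t3: +0.0538
  t4: +0.1920
  t5: -0.1838
  t6: +0.8493
  t7: +2.1278
  t8: +2.3533
  t9: +4.1517
  t10: -0.2325
  t11: +3.8978
  t12: +1.3092
  t13: -0.4872
  t14: +2.7134
Σ = +16.2507 → |volume| = 16.25

Directed edges: 42 total, each appears once with its reverse present → watertight.

16.25 WATERTIGHT


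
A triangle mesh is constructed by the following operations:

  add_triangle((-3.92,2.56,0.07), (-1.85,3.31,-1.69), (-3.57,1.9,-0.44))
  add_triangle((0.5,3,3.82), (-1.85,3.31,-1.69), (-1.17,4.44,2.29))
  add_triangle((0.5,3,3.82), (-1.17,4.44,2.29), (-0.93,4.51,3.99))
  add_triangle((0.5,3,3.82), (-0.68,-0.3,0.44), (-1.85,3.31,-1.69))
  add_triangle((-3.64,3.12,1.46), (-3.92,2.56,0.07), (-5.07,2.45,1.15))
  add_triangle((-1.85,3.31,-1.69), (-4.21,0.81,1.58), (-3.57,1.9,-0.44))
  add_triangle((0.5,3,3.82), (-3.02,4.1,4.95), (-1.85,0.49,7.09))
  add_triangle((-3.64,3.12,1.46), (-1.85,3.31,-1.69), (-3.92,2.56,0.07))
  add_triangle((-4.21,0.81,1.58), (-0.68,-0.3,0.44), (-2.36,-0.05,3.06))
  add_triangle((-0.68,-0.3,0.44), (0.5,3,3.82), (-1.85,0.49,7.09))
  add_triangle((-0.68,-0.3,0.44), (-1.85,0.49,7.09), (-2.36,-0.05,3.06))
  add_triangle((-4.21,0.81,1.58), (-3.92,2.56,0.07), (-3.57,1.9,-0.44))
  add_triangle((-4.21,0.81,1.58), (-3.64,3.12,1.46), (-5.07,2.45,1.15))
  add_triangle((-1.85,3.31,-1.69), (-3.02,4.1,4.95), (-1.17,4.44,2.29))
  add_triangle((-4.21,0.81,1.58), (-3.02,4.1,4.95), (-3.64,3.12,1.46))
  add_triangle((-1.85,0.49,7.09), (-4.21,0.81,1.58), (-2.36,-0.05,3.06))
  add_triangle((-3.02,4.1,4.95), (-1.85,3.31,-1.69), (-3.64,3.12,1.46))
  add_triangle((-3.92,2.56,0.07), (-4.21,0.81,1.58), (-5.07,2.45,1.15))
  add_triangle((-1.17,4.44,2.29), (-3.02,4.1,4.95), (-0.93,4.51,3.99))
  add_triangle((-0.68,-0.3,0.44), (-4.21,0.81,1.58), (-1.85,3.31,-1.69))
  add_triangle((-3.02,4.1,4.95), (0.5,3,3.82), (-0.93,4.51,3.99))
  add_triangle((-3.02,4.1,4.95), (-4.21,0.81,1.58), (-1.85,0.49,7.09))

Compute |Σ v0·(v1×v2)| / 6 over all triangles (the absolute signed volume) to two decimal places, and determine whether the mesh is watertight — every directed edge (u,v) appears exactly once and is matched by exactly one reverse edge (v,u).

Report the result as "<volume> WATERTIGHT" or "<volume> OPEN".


61.93 WATERTIGHT

Per-triangle v0·(v1×v2)/6:
  t1: +1.1774
  t2: +1.5999
  t3: +1.1544
  t4: -2.8471
  t5: +1.2989
  t6: -1.6596
  t7: +12.2344
  t8: +2.7519
  t9: +0.5919
  t10: -1.2429
  t11: +0.4350
  t12: +1.0624
  t13: +1.3752
  t14: +6.9275
  t15: +6.2479
  t16: +2.4666
  t17: +6.1409
  t18: +0.4959
  t19: +2.9305
  t20: +0.3377
  t21: +3.0179
  t22: +15.4328
Σ = +61.9297 → |volume| = 61.93

Directed edges: 66 total, each appears once with its reverse present → watertight.


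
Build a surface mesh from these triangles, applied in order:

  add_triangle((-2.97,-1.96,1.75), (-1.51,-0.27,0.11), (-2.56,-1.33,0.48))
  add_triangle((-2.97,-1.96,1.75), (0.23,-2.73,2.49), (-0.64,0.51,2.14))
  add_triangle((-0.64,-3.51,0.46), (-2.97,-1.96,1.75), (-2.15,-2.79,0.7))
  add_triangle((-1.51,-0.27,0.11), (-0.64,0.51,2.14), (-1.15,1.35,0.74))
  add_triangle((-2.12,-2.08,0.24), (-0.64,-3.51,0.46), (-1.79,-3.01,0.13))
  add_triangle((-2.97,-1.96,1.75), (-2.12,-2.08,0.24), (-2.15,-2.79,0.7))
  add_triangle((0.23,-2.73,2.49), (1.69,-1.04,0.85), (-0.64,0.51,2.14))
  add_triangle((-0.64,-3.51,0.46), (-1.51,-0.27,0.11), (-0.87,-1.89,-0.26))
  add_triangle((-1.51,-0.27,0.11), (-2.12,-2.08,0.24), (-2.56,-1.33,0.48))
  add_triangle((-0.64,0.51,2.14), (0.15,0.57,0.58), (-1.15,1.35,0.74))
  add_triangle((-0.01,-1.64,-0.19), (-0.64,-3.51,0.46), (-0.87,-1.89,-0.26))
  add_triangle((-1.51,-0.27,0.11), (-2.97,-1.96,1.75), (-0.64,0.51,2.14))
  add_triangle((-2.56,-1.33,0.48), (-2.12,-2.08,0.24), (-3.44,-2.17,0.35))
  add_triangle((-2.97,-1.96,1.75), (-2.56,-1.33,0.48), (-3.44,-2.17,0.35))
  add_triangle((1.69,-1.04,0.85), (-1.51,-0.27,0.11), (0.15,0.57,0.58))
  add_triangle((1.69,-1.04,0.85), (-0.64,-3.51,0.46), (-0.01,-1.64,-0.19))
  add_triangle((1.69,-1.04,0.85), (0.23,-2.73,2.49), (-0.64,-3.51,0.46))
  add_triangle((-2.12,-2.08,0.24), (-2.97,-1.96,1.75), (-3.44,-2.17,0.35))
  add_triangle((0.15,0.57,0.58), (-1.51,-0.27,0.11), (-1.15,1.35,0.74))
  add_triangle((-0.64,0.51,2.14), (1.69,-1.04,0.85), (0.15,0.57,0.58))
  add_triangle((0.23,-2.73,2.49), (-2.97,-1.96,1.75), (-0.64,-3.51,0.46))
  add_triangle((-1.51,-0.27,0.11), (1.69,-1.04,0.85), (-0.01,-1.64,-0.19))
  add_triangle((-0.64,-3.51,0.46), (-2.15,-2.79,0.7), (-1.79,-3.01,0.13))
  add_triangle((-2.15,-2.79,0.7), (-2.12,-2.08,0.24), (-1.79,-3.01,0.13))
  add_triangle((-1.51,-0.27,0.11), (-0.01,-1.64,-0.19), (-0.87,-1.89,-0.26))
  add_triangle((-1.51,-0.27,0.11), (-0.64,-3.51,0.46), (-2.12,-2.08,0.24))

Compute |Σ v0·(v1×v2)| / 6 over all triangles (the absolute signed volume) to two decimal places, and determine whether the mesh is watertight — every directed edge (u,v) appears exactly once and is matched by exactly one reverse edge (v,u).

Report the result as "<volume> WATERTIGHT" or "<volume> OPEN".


Per-triangle v0·(v1×v2)/6:
  t1: +0.2311
  t2: +3.7265
  t3: +0.9226
  t4: +0.7164
  t5: -0.2457
  t6: +0.4939
  t7: +1.8726
  t8: +0.4568
  t9: +0.1069
  t10: +0.2784
  t11: +0.2103
  t12: +0.9938
  t13: -0.0974
  t14: +0.2474
  t15: -0.3326
  t16: +0.5659
  t17: +2.0407
  t18: +0.6153
  t19: -0.1416
  t20: +0.4428
  t21: +3.8946
  t22: -0.4656
  t23: +0.4967
  t24: +0.2197
  t25: -0.0501
  t26: -0.1038
Σ = +17.0954 → |volume| = 17.10

Directed edges: 78 total, each appears once with its reverse present → watertight.

17.10 WATERTIGHT


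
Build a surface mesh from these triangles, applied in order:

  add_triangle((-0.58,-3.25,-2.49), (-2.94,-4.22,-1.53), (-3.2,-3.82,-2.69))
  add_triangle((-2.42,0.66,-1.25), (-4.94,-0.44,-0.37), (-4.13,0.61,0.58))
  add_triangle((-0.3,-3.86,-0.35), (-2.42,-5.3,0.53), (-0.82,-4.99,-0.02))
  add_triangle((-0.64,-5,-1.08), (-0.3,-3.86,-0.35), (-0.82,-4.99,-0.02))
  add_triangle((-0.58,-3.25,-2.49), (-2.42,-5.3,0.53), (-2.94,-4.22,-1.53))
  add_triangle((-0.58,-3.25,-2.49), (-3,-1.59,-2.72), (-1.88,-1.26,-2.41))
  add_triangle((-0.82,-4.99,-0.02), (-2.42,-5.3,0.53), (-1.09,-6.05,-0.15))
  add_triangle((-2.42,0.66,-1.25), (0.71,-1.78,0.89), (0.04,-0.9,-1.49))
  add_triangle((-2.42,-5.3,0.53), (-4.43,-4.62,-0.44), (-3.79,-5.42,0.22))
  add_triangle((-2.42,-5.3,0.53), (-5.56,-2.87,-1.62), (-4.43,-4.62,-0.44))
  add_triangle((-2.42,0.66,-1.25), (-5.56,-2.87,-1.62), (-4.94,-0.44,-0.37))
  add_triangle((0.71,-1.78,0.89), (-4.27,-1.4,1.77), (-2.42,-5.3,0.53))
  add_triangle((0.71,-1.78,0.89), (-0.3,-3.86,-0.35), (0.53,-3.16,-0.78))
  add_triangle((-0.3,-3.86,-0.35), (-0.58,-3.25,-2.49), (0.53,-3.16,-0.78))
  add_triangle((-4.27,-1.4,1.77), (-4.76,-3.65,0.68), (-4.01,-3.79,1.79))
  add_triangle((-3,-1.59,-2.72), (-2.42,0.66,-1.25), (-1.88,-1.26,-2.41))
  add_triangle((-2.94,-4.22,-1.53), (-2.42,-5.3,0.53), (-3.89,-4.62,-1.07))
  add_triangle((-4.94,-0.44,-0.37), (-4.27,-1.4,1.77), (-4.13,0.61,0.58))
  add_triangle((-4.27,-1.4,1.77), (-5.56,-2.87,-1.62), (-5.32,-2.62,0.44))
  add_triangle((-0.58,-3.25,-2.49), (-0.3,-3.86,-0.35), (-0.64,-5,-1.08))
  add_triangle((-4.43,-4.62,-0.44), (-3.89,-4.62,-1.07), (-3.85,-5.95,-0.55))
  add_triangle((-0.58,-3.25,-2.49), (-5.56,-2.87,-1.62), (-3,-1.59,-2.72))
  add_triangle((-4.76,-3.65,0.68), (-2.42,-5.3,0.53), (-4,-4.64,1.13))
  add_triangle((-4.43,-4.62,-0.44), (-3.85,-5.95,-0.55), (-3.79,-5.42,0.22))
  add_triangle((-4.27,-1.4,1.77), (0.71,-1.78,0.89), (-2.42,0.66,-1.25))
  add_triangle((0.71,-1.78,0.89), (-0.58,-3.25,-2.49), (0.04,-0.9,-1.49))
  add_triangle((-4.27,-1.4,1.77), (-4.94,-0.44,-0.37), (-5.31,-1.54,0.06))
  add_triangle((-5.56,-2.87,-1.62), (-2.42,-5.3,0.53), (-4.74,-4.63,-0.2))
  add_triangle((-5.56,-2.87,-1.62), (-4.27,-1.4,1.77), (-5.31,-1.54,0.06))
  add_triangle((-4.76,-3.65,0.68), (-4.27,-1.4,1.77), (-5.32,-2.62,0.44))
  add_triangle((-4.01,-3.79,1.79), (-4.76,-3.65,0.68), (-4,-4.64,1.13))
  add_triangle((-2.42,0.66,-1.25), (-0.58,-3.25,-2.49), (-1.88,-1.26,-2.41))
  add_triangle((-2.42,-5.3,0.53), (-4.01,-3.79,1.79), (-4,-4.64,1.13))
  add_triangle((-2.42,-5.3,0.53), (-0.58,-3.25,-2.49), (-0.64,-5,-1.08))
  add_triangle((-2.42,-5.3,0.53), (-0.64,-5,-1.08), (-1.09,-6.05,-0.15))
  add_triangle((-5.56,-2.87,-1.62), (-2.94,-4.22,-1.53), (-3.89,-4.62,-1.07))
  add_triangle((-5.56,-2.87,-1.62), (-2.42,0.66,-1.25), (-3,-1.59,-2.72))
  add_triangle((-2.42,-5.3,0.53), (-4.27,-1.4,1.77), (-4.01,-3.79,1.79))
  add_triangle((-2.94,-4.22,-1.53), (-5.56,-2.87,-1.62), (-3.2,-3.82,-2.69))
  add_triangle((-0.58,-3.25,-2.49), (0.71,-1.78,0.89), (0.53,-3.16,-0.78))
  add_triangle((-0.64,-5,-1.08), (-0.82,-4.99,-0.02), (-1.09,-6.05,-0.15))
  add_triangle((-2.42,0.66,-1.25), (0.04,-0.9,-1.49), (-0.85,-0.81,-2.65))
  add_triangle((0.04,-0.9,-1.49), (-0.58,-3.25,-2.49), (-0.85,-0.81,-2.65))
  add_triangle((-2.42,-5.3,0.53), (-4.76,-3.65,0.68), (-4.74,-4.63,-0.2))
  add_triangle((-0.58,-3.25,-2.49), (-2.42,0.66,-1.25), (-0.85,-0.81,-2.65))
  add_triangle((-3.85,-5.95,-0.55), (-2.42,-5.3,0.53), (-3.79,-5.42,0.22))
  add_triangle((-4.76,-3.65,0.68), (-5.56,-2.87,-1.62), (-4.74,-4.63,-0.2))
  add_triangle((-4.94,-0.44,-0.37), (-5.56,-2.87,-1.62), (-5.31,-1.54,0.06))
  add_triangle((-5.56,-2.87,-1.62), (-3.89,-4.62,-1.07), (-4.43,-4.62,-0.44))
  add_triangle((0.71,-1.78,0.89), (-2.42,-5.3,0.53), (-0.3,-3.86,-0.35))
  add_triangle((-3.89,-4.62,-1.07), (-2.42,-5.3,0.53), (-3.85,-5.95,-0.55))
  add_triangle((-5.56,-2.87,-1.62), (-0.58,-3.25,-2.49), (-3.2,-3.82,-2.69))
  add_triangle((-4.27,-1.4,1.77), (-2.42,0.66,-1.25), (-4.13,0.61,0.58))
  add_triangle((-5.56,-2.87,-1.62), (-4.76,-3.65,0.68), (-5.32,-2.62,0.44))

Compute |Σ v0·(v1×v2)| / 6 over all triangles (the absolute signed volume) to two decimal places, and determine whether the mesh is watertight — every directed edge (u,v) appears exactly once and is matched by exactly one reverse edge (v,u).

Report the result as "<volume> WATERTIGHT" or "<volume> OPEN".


Per-triangle v0·(v1×v2)/6:
  t1: +2.0428
  t2: +1.5015
  t3: -0.2777
  t4: +0.2442
  t5: +4.0779
  t6: +0.7791
  t7: +0.2059
  t8: -1.1542
  t9: -0.3879
  t10: -0.5230
  t11: +2.9573
  t12: +4.4760
  t13: +0.7939
  t14: +1.1993
  t15: +2.4679
  t16: +0.5608
  t17: +1.6990
  t18: +2.4291
  t19: +1.1306
  t20: +0.2231
  t21: +0.9069
  t22: +4.9580
  t23: +1.2964
  t24: +1.0337
  t25: -2.0025
  t26: +0.6905
  t27: +1.4517
  t28: +1.9347
  t29: +2.1568
  t30: +1.8189
  t31: +1.2018
  t32: -0.4118
  t33: +1.0039
  t34: +2.8239
  t35: +1.2384
  t36: +1.7887
  t37: +3.2866
  t38: -1.2433
  t39: +3.0485
  t40: -0.4220
  t41: +0.1035
  t42: -0.1581
  t43: +0.5264
  t44: +2.5423
  t45: +2.1188
  t46: +1.0079
  t47: +2.8761
  t48: +1.9523
  t49: +1.9221
  t50: +1.9098
  t51: -0.2673
  t52: -0.1424
  t53: -1.9785
  t54: +2.4415
Σ = +65.8599 → |volume| = 65.86

Directed edges: 162 total, each appears once with its reverse present → watertight.

65.86 WATERTIGHT


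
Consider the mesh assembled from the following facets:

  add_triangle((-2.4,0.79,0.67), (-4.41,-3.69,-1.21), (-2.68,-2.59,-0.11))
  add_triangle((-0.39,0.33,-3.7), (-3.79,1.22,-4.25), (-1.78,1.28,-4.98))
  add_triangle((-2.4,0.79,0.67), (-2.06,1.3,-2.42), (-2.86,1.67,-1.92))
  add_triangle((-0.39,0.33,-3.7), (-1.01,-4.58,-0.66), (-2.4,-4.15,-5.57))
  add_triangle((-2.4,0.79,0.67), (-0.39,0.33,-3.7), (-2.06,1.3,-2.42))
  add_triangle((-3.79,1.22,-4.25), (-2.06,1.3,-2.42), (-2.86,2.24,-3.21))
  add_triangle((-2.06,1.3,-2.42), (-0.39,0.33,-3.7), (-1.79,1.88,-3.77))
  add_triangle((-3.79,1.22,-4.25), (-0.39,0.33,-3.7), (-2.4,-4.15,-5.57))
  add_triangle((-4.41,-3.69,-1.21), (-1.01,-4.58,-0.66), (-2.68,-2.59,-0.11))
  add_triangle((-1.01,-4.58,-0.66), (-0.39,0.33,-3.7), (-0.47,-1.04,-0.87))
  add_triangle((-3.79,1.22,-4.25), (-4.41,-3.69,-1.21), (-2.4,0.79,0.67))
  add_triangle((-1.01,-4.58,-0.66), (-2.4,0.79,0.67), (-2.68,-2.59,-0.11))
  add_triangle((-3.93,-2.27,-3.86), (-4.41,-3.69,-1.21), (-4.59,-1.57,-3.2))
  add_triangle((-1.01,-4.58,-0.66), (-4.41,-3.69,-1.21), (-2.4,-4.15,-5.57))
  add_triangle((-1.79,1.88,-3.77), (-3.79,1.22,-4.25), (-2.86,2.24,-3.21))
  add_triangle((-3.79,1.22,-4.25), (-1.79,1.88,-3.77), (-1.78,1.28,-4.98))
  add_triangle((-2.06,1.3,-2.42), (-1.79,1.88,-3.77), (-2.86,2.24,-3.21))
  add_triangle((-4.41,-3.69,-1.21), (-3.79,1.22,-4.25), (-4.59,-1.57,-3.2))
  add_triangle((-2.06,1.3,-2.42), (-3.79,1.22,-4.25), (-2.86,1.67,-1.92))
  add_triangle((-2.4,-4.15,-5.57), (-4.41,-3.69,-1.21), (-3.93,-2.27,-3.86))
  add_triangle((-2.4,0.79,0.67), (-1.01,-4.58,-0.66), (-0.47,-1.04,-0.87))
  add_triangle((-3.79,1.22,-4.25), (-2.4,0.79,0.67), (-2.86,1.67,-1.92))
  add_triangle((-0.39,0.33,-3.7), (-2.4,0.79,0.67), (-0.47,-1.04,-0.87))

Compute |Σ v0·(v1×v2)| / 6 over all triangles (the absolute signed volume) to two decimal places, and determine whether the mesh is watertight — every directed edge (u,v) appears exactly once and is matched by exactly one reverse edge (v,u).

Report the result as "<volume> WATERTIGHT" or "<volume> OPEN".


53.18 OPEN

Per-triangle v0·(v1×v2)/6:
  t1: +1.6254
  t2: +1.0717
  t3: -0.1966
  t4: +2.4912
  t5: -0.7060
  t6: -0.0905
  t7: -0.7872
  t8: +10.5168
  t9: +1.8144
  t10: -0.4340
  t11: +10.8899
  t12: +0.3780
  t13: +3.1898
  t14: +12.8800
  t15: +1.4667
  t16: +1.6702
  t17: -0.2877
  t18: +0.9061
  t19: +0.5699
  t20: +8.0553
  t21: -1.5172
  t22: +1.5769
  t23: -1.9009
Σ = +53.1823 → |volume| = 53.18

Directed edges: 69 total; 7 unmatched, e.g. (-1.78,1.28,-4.98)→(-0.39,0.33,-3.7) → open.


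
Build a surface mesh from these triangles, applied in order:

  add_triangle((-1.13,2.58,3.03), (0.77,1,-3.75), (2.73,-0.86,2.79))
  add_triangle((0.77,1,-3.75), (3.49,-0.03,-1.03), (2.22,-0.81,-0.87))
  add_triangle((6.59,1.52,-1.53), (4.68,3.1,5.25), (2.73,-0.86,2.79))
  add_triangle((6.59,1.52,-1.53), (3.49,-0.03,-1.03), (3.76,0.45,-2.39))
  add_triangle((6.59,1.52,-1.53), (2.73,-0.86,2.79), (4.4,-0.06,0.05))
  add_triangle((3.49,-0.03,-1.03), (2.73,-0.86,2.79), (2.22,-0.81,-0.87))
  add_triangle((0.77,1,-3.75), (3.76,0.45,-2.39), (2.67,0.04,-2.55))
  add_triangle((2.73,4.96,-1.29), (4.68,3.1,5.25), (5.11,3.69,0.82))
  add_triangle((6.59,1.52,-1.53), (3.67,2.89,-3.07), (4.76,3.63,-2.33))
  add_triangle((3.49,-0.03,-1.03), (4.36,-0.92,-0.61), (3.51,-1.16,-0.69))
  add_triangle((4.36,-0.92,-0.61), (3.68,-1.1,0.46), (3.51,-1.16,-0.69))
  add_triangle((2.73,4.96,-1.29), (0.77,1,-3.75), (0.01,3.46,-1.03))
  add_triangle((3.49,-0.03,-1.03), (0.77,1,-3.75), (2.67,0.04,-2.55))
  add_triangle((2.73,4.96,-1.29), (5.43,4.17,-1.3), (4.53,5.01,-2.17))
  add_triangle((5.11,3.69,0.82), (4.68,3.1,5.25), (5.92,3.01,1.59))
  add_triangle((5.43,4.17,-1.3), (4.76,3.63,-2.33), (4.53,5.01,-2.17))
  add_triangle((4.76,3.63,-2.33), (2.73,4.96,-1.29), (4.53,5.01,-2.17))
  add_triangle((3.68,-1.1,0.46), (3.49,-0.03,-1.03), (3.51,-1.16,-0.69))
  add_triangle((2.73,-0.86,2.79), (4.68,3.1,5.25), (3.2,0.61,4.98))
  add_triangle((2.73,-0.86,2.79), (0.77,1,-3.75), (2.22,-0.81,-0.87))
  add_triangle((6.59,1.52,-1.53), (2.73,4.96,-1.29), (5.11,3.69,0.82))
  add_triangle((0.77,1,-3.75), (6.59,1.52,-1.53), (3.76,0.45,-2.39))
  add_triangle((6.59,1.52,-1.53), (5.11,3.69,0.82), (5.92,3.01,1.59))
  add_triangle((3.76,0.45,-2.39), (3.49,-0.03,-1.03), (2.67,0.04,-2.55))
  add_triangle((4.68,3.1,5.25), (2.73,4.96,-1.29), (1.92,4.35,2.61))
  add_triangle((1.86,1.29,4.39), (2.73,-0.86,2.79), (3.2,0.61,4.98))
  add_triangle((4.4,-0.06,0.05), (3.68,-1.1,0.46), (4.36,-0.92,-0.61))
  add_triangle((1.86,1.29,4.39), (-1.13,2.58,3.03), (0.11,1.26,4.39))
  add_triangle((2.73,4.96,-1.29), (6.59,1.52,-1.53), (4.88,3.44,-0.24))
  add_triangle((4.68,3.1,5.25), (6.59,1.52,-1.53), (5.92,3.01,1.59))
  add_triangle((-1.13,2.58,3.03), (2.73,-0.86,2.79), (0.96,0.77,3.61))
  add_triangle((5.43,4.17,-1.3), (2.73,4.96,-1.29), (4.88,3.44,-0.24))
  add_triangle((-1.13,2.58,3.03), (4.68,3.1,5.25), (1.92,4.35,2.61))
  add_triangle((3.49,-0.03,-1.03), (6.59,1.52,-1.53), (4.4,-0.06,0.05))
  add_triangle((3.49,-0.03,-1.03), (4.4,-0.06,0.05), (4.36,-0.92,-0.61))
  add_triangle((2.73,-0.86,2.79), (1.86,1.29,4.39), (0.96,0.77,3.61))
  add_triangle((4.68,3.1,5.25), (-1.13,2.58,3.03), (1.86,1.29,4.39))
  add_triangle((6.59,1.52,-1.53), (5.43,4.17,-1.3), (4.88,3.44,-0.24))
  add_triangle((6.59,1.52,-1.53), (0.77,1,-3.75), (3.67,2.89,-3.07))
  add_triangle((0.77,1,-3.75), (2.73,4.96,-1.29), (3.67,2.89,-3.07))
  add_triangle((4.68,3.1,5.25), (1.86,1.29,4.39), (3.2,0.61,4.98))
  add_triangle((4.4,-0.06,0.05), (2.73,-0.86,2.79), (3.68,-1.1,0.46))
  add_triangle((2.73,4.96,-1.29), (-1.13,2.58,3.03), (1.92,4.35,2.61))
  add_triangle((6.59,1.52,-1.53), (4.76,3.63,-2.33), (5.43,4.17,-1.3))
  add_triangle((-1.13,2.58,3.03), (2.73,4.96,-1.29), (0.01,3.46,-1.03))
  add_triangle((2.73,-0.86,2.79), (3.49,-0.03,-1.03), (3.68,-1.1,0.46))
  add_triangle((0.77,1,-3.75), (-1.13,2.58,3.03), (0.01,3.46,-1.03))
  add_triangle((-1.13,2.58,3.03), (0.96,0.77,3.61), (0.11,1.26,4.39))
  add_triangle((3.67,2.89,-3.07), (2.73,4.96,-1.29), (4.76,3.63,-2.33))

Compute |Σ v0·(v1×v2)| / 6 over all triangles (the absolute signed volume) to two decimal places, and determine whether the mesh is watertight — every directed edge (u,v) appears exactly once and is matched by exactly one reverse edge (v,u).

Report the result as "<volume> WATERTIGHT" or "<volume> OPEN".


Per-triangle v0·(v1×v2)/6:
  t1: -6.9570
  t2: +1.7464
  t3: +17.9659
  t4: +1.2906
  t5: +2.2888
  t6: +1.7587
  t7: +1.0564
  t8: +11.0400
  t9: +3.4191
  t10: +0.2672
  t11: +0.3438
  t12: +5.4890
  t13: -0.9027
  t14: +1.9311
  t15: +4.6944
  t16: +1.6746
  t17: +0.0511
  t18: -0.8011
  t19: +3.2144
  t20: -2.0030
  t21: +11.3526
  t22: +3.0069
  t23: +4.5528
  t24: +0.4474
  t25: +11.5717
  t26: +0.3732
  t27: +0.7717
  t28: +2.2164
  t29: -5.9152
  t30: +4.8666
  t31: -0.6183
  t32: +2.2285
  t33: +9.1343
  t34: +1.2421
  t35: +0.6835
  t36: +1.0293
  t37: +5.7861
  t38: +2.9615
  t39: +6.0121
  t40: +5.5780
  t41: +2.7752
  t42: +1.8717
  t43: +6.4359
  t44: +3.8157
  t45: +6.0702
  t46: -1.4822
  t47: +0.5844
  t48: -0.8533
  t49: +2.9112
Σ = +136.9779 → |volume| = 136.98

Directed edges: 147 total; 3 unmatched, e.g. (0.11,1.26,4.39)→(1.86,1.29,4.39) → open.

136.98 OPEN


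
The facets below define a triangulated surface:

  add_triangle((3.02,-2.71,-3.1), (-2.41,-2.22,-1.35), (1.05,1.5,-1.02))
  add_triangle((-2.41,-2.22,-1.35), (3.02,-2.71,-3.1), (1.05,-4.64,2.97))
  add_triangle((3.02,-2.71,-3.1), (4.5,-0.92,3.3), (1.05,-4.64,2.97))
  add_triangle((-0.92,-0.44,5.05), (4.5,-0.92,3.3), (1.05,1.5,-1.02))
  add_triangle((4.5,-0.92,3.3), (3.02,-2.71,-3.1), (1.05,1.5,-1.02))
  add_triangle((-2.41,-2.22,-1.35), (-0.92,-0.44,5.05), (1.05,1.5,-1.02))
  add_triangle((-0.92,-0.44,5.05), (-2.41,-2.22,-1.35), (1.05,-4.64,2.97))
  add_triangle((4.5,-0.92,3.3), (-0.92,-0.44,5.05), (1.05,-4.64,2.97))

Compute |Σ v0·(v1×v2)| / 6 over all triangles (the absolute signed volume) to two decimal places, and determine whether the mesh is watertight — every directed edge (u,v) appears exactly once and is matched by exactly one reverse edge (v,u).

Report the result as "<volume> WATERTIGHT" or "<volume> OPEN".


90.22 WATERTIGHT

Per-triangle v0·(v1×v2)/6:
  t1: +4.5729
  t2: +16.0461
  t3: +21.0921
  t4: +6.5187
  t5: +9.6439
  t6: +1.4542
  t7: +12.9243
  t8: +17.9638
Σ = +90.2162 → |volume| = 90.22

Directed edges: 24 total, each appears once with its reverse present → watertight.
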